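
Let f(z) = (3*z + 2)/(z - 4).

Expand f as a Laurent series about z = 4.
Put w = z - (4), i.e. z = w + 4. The denominator is w, so it suffices to rewrite the numerator in powers of w.

P(z) = 3*z + 2
P(w + 4) = 14 + 3*w

Dividing each term by w:
  f = 14/w + 3

Substituting back w = z - 4:
  f(z) = 14/(z - 4) + 3

The series is finite because the numerator is a polynomial; the negative powers form the principal part, and the coefficient of 1/(z - 4) gives Res(f, 4) = 14.

Final answer: 14/(z - 4) + 3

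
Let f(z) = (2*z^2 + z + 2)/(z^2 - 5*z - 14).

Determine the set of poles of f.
The singularities of f are the zeros of the denominator. Factoring,
  z^2 - 5*z - 14 = (z - 7)*(z + 2)
so the candidates are z = 7, z = -2.

Check the numerator P(z) = 2*z^2 + z + 2 at each one:
  P(7) = 107 ≠ 0, so z = 7 is a (simple) pole.
  P(-2) = 8 ≠ 0, so z = -2 is a (simple) pole.

Poles of f: {-2, 7}

Final answer: {-2, 7}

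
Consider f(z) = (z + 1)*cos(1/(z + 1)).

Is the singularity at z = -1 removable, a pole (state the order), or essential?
essential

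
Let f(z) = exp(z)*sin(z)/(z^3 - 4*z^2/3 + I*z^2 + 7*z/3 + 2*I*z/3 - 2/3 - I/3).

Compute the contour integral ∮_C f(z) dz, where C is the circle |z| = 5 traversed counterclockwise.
pi*(12/25 - 9*I/25)*exp(I)*sinh(1) + pi*(27/50 + 18*I/25)*exp(1/3)*sin(1/3) + pi*(-9/50 - 6*I/25)*exp(1 - 2*I)*sin(1 - 2*I)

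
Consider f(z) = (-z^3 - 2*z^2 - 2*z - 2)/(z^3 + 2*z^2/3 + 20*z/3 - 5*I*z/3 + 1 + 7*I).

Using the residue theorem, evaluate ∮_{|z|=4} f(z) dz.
-8*I*pi/3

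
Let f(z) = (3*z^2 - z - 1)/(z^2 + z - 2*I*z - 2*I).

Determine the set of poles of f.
{-1, 2*I}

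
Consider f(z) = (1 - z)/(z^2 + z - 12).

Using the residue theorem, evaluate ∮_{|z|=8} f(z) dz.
By the residue theorem, ∮_C f(z) dz = 2πi · (sum of the residues of f at the poles inside |z| = 8).

The denominator factors as (z - 3)*(z + 4), so the singularities of f are simple poles at z = 3, z = -4.
  |3|² = 9 < 64 = 8², so this pole is inside the contour.
  |-4|² = 16 < 64 = 8², so this pole is inside the contour.

With P(z) = 1 - z and Q(z) = z^2 + z - 12, each pole is simple, so Res(f, z₀) = P(z₀)/Q'(z₀) with Q'(z) = 2*z + 1.
  Res(f, 3) = P(3)/Q'(3) = (-2)/(7) = -2/7
  Res(f, -4) = P(-4)/Q'(-4) = (5)/(-7) = -5/7

Sum of residues inside C: -1
∮_C f(z) dz = 2πi · (-1) = -2*I*pi

Final answer: -2*I*pi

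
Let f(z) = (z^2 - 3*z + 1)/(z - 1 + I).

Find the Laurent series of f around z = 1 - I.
Put w = z - (1 - I), i.e. z = w + 1 - I. The denominator is w, so it suffices to rewrite the numerator in powers of w.

P(z) = z^2 - 3*z + 1
P(w + 1 - I) = -2 + I + (-1 - 2*I)*w + w^2

Dividing each term by w:
  f = (-2 + I)/w - 1 - 2*I + w

Substituting back w = z - 1 + I:
  f(z) = (-2 + I)/(z - 1 + I) - 1 - 2*I + (z - 1 + I)

The series is finite because the numerator is a polynomial; the negative powers form the principal part, and the coefficient of 1/(z - 1 + I) gives Res(f, 1 - I) = -2 + I.

Final answer: (-2 + I)/(z - 1 + I) - 1 - 2*I + (z - 1 + I)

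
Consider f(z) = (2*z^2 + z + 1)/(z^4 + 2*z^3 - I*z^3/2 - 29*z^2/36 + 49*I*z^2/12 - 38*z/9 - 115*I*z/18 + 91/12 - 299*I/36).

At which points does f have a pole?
{-3 + 2*I, -1 - 2*I/3, 1/2 - 3*I/2, 3/2 + 2*I/3}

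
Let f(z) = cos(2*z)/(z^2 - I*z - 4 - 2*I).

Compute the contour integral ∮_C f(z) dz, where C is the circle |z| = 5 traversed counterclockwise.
By the residue theorem, ∮_C f(z) dz = 2πi · (sum of the residues of f at the poles inside |z| = 5).

The denominator factors as (z + 2)*(z - 2 - I), so the singularities of f are simple poles at z = -2, z = 2 + I.
  |-2|² = 4 < 25 = 5², so this pole is inside the contour.
  |2 + I|² = 5 < 25 = 5², so this pole is inside the contour.

With P(z) = cos(2*z) and Q(z) = z^2 - I*z - 4 - 2*I, each pole is simple, so Res(f, z₀) = P(z₀)/Q'(z₀) with Q'(z) = 2*z - I.
  Res(f, -2) = P(-2)/Q'(-2) = (cos(4))/(-4 - I) = (-4/17 + I/17)*cos(4)
  Res(f, 2 + I) = P(2 + I)/Q'(2 + I) = (cos(4 + 2*I))/(4 + I) = (4/17 - I/17)*cos(4 + 2*I)

Sum of residues inside C: (-4/17 + I/17)*cos(4) + (4/17 - I/17)*cos(4 + 2*I)
∮_C f(z) dz = 2πi · ((-4/17 + I/17)*cos(4) + (4/17 - I/17)*cos(4 + 2*I)) = pi*(2/17 + 8*I/17)*cos(4 + 2*I) + pi*(-2/17 - 8*I/17)*cos(4)

Final answer: pi*(2/17 + 8*I/17)*cos(4 + 2*I) + pi*(-2/17 - 8*I/17)*cos(4)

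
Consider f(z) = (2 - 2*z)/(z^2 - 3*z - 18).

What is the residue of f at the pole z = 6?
Write f(z) = P(z)/Q(z) with P(z) = 2 - 2*z and Q(z) = z^2 - 3*z - 18.
The denominator factors as Q(z) = (z + 3)*(z - 6), so z = 6 is a simple zero of Q and P is analytic there; z = 6 is therefore a simple pole and
  Res(f, z₀) = P(z₀)/Q'(z₀).

Q'(z) = 2*z - 3, so Q'(6) = 9.
P(6) = -10.

Res(f, 6) = (-10)/(9) = -10/9

Final answer: -10/9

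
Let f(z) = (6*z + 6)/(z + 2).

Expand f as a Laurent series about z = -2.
Put w = z - (-2), i.e. z = w - 2. The denominator is w, so it suffices to rewrite the numerator in powers of w.

P(z) = 6*z + 6
P(w - 2) = -6 + 6*w

Dividing each term by w:
  f = -6/w + 6

Substituting back w = z + 2:
  f(z) = -6/(z + 2) + 6

The series is finite because the numerator is a polynomial; the negative powers form the principal part, and the coefficient of 1/(z + 2) gives Res(f, -2) = -6.

Final answer: -6/(z + 2) + 6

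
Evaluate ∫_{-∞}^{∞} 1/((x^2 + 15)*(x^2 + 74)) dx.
Let f(z) = 1/((z^2 + 15)*(z^2 + 74)). The denominator has no real zeros and deg Q - deg P = 4 ≥ 2, so the integral of f over the upper semicircle |z| = R tends to 0 as R → ∞. Closing the contour in the upper half-plane,
  ∫_{-∞}^{∞} f(x) dx = 2πi · Σ Res(f, z_k)  over the poles with Im z_k > 0.

Zeros of the denominator: z^2 + 15 = 0 gives z = ±sqrt(15)*I; z^2 + 74 = 0 gives z = ±sqrt(74)*I.
Upper half-plane: z = sqrt(15)*I, z = sqrt(74)*I (simple).

Each pole is a simple zero of Q(z) = z^4 + 89*z^2 + 1110, so Res(f, z₀) = P(z₀)/Q'(z₀) with P(z) = 1, Q'(z) = 4*z^3 + 178*z:
  Res(f, sqrt(15)*I) = (1)/(118*sqrt(15)*I) = -sqrt(15)*I/1770
  Res(f, sqrt(74)*I) = (1)/(-118*sqrt(74)*I) = sqrt(74)*I/8732

Sum of residues: I*(-sqrt(15)/1770 + sqrt(74)/8732)
∫_{-∞}^{∞} f(x) dx = 2πi · (I*(-sqrt(15)/1770 + sqrt(74)/8732)) = pi*(-15*sqrt(74) + 74*sqrt(15))/65490

Final answer: pi*(-15*sqrt(74) + 74*sqrt(15))/65490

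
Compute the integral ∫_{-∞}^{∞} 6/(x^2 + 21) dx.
Let f(z) = 6/(z^2 + 21). The denominator has no real zeros and deg Q - deg P = 2 ≥ 2, so the integral of f over the upper semicircle |z| = R tends to 0 as R → ∞. Closing the contour in the upper half-plane,
  ∫_{-∞}^{∞} f(x) dx = 2πi · Σ Res(f, z_k)  over the poles with Im z_k > 0.

Zeros of the denominator: z^2 + 21 = 0 gives z = ±sqrt(21)*I.
Upper half-plane: z = sqrt(21)*I (simple).

Each pole is a simple zero of Q(z) = z^2 + 21, so Res(f, z₀) = P(z₀)/Q'(z₀) with P(z) = 6, Q'(z) = 2*z:
  Res(f, sqrt(21)*I) = (6)/(2*sqrt(21)*I) = -sqrt(21)*I/7

∫_{-∞}^{∞} f(x) dx = 2πi · (-sqrt(21)*I/7) = 2*sqrt(21)*pi/7

Final answer: 2*sqrt(21)*pi/7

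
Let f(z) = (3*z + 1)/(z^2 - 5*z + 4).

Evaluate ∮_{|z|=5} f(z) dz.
By the residue theorem, ∮_C f(z) dz = 2πi · (sum of the residues of f at the poles inside |z| = 5).

The denominator factors as (z - 1)*(z - 4), so the singularities of f are simple poles at z = 1, z = 4.
  |1|² = 1 < 25 = 5², so this pole is inside the contour.
  |4|² = 16 < 25 = 5², so this pole is inside the contour.

With P(z) = 3*z + 1 and Q(z) = z^2 - 5*z + 4, each pole is simple, so Res(f, z₀) = P(z₀)/Q'(z₀) with Q'(z) = 2*z - 5.
  Res(f, 1) = P(1)/Q'(1) = (4)/(-3) = -4/3
  Res(f, 4) = P(4)/Q'(4) = (13)/(3) = 13/3

Sum of residues inside C: 3
∮_C f(z) dz = 2πi · (3) = 6*I*pi

Final answer: 6*I*pi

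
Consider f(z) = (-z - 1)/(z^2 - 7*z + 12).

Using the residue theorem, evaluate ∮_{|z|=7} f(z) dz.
By the residue theorem, ∮_C f(z) dz = 2πi · (sum of the residues of f at the poles inside |z| = 7).

The denominator factors as (z - 4)*(z - 3), so the singularities of f are simple poles at z = 4, z = 3.
  |4|² = 16 < 49 = 7², so this pole is inside the contour.
  |3|² = 9 < 49 = 7², so this pole is inside the contour.

With P(z) = -z - 1 and Q(z) = z^2 - 7*z + 12, each pole is simple, so Res(f, z₀) = P(z₀)/Q'(z₀) with Q'(z) = 2*z - 7.
  Res(f, 4) = P(4)/Q'(4) = (-5)/(1) = -5
  Res(f, 3) = P(3)/Q'(3) = (-4)/(-1) = 4

Sum of residues inside C: -1
∮_C f(z) dz = 2πi · (-1) = -2*I*pi

Final answer: -2*I*pi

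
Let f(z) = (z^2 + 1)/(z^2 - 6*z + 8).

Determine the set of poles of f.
The singularities of f are the zeros of the denominator. Factoring,
  z^2 - 6*z + 8 = (z - 4)*(z - 2)
so the candidates are z = 4, z = 2.

Check the numerator P(z) = z^2 + 1 at each one:
  P(4) = 17 ≠ 0, so z = 4 is a (simple) pole.
  P(2) = 5 ≠ 0, so z = 2 is a (simple) pole.

Poles of f: {2, 4}

Final answer: {2, 4}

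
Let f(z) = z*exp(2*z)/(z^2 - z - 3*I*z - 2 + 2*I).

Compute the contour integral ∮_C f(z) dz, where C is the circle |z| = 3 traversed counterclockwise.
By the residue theorem, ∮_C f(z) dz = 2πi · (sum of the residues of f at the poles inside |z| = 3).

The denominator factors as (z - 2*I)*(z - 1 - I), so the singularities of f are simple poles at z = 2*I, z = 1 + I.
  |2*I|² = 4 < 9 = 3², so this pole is inside the contour.
  |1 + I|² = 2 < 9 = 3², so this pole is inside the contour.

With P(z) = z*exp(2*z) and Q(z) = z^2 - z - 3*I*z - 2 + 2*I, each pole is simple, so Res(f, z₀) = P(z₀)/Q'(z₀) with Q'(z) = 2*z - 1 - 3*I.
  Res(f, 2*I) = P(2*I)/Q'(2*I) = (2*I*exp(4*I))/(-1 + I) = (1 - I)*exp(4*I)
  Res(f, 1 + I) = P(1 + I)/Q'(1 + I) = ((1 + I)*exp(2 + 2*I))/(1 - I) = I*exp(2 + 2*I)

Sum of residues inside C: I*exp(2 + 2*I) + (1 - I)*exp(4*I)
∮_C f(z) dz = 2πi · (I*exp(2 + 2*I) + (1 - I)*exp(4*I)) = -2*pi*exp(2 + 2*I) + pi*(2 + 2*I)*exp(4*I)

Final answer: -2*pi*exp(2 + 2*I) + pi*(2 + 2*I)*exp(4*I)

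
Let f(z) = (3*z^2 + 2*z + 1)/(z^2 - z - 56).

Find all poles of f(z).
The singularities of f are the zeros of the denominator. Factoring,
  z^2 - z - 56 = (z + 7)*(z - 8)
so the candidates are z = -7, z = 8.

Check the numerator P(z) = 3*z^2 + 2*z + 1 at each one:
  P(-7) = 134 ≠ 0, so z = -7 is a (simple) pole.
  P(8) = 209 ≠ 0, so z = 8 is a (simple) pole.

Poles of f: {-7, 8}

Final answer: {-7, 8}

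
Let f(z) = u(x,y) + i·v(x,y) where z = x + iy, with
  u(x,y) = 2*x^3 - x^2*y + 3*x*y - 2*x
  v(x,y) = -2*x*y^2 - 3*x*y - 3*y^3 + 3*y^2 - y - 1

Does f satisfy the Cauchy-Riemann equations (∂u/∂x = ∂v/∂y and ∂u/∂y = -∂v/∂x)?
∂u/∂x = 6*x^2 - 2*x*y + 3*y - 2
∂v/∂y = -4*x*y - 3*x - 9*y^2 + 6*y - 1
∂u/∂y = -x^2 + 3*x
∂v/∂x = -2*y^2 - 3*y
∂u/∂x ≠ ∂v/∂y and ∂u/∂y ≠ -∂v/∂x; the Cauchy-Riemann equations are not satisfied, so f is not analytic.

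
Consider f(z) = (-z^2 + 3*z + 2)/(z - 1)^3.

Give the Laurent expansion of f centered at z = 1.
Put w = z - (1), i.e. z = w + 1. The denominator is w^3, so it suffices to rewrite the numerator in powers of w.

P(z) = -z^2 + 3*z + 2
P(w + 1) = 4 + w - w^2

Dividing each term by w^3:
  f = 4/w^3 + 1/w^2 - 1/w

Substituting back w = z - 1:
  f(z) = 4/(z - 1)^3 + 1/(z - 1)^2 - 1/(z - 1)

The series is finite because the numerator is a polynomial; the negative powers form the principal part, and the coefficient of 1/(z - 1) gives Res(f, 1) = -1.

Final answer: 4/(z - 1)^3 + 1/(z - 1)^2 - 1/(z - 1)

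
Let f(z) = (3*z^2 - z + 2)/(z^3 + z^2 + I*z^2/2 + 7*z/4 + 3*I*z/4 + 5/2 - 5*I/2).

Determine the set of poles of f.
The singularities of f are the zeros of the denominator. Factoring,
  z^3 + z^2 + I*z^2/2 + 7*z/4 + 3*I*z/4 + 5/2 - 5*I/2 = (z + 2*I)*(z - 1/2 - I)*(z + 3/2 - I/2)
so the candidates are z = -2*I, z = 1/2 + I, z = -3/2 + I/2.

Check the numerator P(z) = 3*z^2 - z + 2 at each one:
  P(-2*I) = -10 + 2*I ≠ 0, so z = -2*I is a (simple) pole.
  P(1/2 + I) = -3/4 + 2*I ≠ 0, so z = 1/2 + I is a (simple) pole.
  P(-3/2 + I/2) = 19/2 - 5*I ≠ 0, so z = -3/2 + I/2 is a (simple) pole.

Poles of f: {-3/2 + I/2, -2*I, 1/2 + I}

Final answer: {-3/2 + I/2, -2*I, 1/2 + I}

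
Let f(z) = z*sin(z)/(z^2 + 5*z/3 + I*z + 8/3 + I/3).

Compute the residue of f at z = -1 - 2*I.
Write f(z) = P(z)/Q(z) with P(z) = z*sin(z) and Q(z) = z^2 + 5*z/3 + I*z + 8/3 + I/3.
The denominator factors as Q(z) = (z + 2/3 - I)*(z + 1 + 2*I), so z = -1 - 2*I is a simple zero of Q and P is analytic there; z = -1 - 2*I is therefore a simple pole and
  Res(f, z₀) = P(z₀)/Q'(z₀).

Q'(z) = 2*z + 5/3 + I, so Q'(-1 - 2*I) = -1/3 - 3*I.
P(-1 - 2*I) = (1 + 2*I)*sin(1 + 2*I).

Res(f, -1 - 2*I) = ((1 + 2*I)*sin(1 + 2*I))/(-1/3 - 3*I) = (-57/82 + 21*I/82)*sin(1 + 2*I)

Final answer: (-57/82 + 21*I/82)*sin(1 + 2*I)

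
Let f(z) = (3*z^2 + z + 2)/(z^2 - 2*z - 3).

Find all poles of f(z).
The singularities of f are the zeros of the denominator. Factoring,
  z^2 - 2*z - 3 = (z + 1)*(z - 3)
so the candidates are z = -1, z = 3.

Check the numerator P(z) = 3*z^2 + z + 2 at each one:
  P(-1) = 4 ≠ 0, so z = -1 is a (simple) pole.
  P(3) = 32 ≠ 0, so z = 3 is a (simple) pole.

Poles of f: {-1, 3}

Final answer: {-1, 3}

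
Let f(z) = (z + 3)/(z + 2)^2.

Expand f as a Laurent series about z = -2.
Put w = z - (-2), i.e. z = w - 2. The denominator is w^2, so it suffices to rewrite the numerator in powers of w.

P(z) = z + 3
P(w - 2) = 1 + w

Dividing each term by w^2:
  f = 1/w^2 + 1/w

Substituting back w = z + 2:
  f(z) = 1/(z + 2)^2 + 1/(z + 2)

The series is finite because the numerator is a polynomial; the negative powers form the principal part, and the coefficient of 1/(z + 2) gives Res(f, -2) = 1.

Final answer: 1/(z + 2)^2 + 1/(z + 2)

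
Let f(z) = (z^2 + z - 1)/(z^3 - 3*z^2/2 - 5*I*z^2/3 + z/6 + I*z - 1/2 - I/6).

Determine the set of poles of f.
{-I/3, 1/2 + I, 1 + I}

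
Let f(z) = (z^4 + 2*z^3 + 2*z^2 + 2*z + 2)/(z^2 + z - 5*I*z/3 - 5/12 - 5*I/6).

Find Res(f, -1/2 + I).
3 - 87*I/16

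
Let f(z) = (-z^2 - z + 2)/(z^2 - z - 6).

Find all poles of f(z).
{3}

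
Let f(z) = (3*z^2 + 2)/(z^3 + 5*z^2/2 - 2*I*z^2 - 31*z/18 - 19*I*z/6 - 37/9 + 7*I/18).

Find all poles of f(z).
The singularities of f are the zeros of the denominator. Factoring,
  z^3 + 5*z^2/2 - 2*I*z^2 - 31*z/18 - 19*I*z/6 - 37/9 + 7*I/18 = (z + 3/2 - I/3)*(z + 2 - I)*(z - 1 - 2*I/3)
so the candidates are z = -3/2 + I/3, z = -2 + I, z = 1 + 2*I/3.

Check the numerator P(z) = 3*z^2 + 2 at each one:
  P(-3/2 + I/3) = 101/12 - 3*I ≠ 0, so z = -3/2 + I/3 is a (simple) pole.
  P(-2 + I) = 11 - 12*I ≠ 0, so z = -2 + I is a (simple) pole.
  P(1 + 2*I/3) = 11/3 + 4*I ≠ 0, so z = 1 + 2*I/3 is a (simple) pole.

Poles of f: {-2 + I, -3/2 + I/3, 1 + 2*I/3}

Final answer: {-2 + I, -3/2 + I/3, 1 + 2*I/3}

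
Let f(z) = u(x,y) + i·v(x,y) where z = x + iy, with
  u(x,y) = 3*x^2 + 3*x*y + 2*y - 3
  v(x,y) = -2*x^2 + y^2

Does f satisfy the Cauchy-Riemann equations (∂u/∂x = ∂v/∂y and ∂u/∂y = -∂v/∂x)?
∂u/∂x = 6*x + 3*y
∂v/∂y = 2*y
∂u/∂y = 3*x + 2
∂v/∂x = -4*x
∂u/∂x ≠ ∂v/∂y and ∂u/∂y ≠ -∂v/∂x; the Cauchy-Riemann equations are not satisfied, so f is not analytic.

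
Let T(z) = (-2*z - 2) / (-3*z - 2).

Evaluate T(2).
Substitute z = 2:
  numerator:   -2*(2) - 2 = -6
  denominator: -3*(2) - 2 = -8
T(2) = (-6)/(-8) = 3/4

Final answer: 3/4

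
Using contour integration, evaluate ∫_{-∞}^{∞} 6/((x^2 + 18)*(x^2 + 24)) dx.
Let f(z) = 6/((z^2 + 18)*(z^2 + 24)). The denominator has no real zeros and deg Q - deg P = 4 ≥ 2, so the integral of f over the upper semicircle |z| = R tends to 0 as R → ∞. Closing the contour in the upper half-plane,
  ∫_{-∞}^{∞} f(x) dx = 2πi · Σ Res(f, z_k)  over the poles with Im z_k > 0.

Zeros of the denominator: z^2 + 18 = 0 gives z = ±3*sqrt(2)*I; z^2 + 24 = 0 gives z = ±2*sqrt(6)*I.
Upper half-plane: z = 3*sqrt(2)*I, z = 2*sqrt(6)*I (simple).

Each pole is a simple zero of Q(z) = z^4 + 42*z^2 + 432, so Res(f, z₀) = P(z₀)/Q'(z₀) with P(z) = 6, Q'(z) = 4*z^3 + 84*z:
  Res(f, 3*sqrt(2)*I) = (6)/(36*sqrt(2)*I) = -sqrt(2)*I/12
  Res(f, 2*sqrt(6)*I) = (6)/(-24*sqrt(6)*I) = sqrt(6)*I/24

Sum of residues: I*(-2*sqrt(2) + sqrt(6))/24
∫_{-∞}^{∞} f(x) dx = 2πi · (I*(-2*sqrt(2) + sqrt(6))/24) = pi*(-sqrt(6) + 2*sqrt(2))/12

Final answer: pi*(-sqrt(6) + 2*sqrt(2))/12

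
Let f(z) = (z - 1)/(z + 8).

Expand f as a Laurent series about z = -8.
-9/(z + 8) + 1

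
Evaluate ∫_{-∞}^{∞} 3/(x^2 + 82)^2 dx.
Let f(z) = 3/(z^2 + 82)^2. The denominator has no real zeros and deg Q - deg P = 4 ≥ 2, so the integral of f over the upper semicircle |z| = R tends to 0 as R → ∞. Closing the contour in the upper half-plane,
  ∫_{-∞}^{∞} f(x) dx = 2πi · Σ Res(f, z_k)  over the poles with Im z_k > 0.

Zeros of the denominator: z^2 + 82 = 0 gives z = ±sqrt(82)*I.
Upper half-plane: z = sqrt(82)*I (a pole of order 2).

Write f(z) = g(z)/(z - sqrt(82)*I)^2 with g(z) = 3/(z + sqrt(82)*I)^2. For a double pole, Res(f, z₀) = g'(z₀):
  g'(z) = -6/(z + sqrt(82)*I)^3
  Res(f, sqrt(82)*I) = g'(sqrt(82)*I) = -3*sqrt(82)*I/26896

∫_{-∞}^{∞} f(x) dx = 2πi · (-3*sqrt(82)*I/26896) = 3*sqrt(82)*pi/13448

Final answer: 3*sqrt(82)*pi/13448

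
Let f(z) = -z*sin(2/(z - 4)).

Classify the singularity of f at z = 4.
Let u = z - 4. Then
  sin(2/u) = Σ_{k≥0} (-1)^k (2)^(2k+1)/((2k+1)!·u^(2k+1)) = 2/u - 4/(3*u^3) + 4/(15*u^5) + ...
which has infinitely many negative powers of u, so sin(2/(z - 4)) has an essential singularity at z = 4.
The extra factor z is a nonzero polynomial; if the product had at most a pole at z = 4, dividing by that polynomial would leave sin(2/(z - 4)) with at most a pole too — contradiction. (Equivalently, the product's Laurent series still has infinitely many negative powers.)
So the singularity is essential.

Final answer: essential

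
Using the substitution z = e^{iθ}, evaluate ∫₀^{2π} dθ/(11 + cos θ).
Let J = ∫₀^{2π} dθ/(11 + cos θ).
Put z = e^{iθ}: then cos θ = (z + 1/z)/2, dθ = dz/(iz), and z runs once counterclockwise around |z| = 1:
  J = ∮_{|z|=1} 1/(11 + (z + 1/z)/2) · dz/(iz) = (2/i) ∮_{|z|=1} dz/(z^2 + 22*z + 1).
The roots of z^2 + 22*z + 1 are z = (-11 ± sqrt(11^2 - 1^2)), with sqrt(120) = 2*sqrt(30); their product is 1, so only z₊ = -11 + 2*sqrt(30) lies inside the unit circle (z₋ = -11 - 2*sqrt(30) lies outside).
z₊ is a simple zero of q(z) = z^2 + 22*z + 1, so Res(1/q, z₊) = 1/q'(z₊) with q'(z) = 2*z + 22; and q'(z₊) = (z₊ - z₋) = 4*sqrt(30).
Therefore J = (2/i) · 2πi · 1/(4*sqrt(30)) = 2*pi/(2*sqrt(30)) = sqrt(30)*pi/30

Final answer: sqrt(30)*pi/30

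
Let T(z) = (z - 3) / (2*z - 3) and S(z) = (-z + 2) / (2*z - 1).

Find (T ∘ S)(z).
(T ∘ S)(z) = T(S(z)) = ((1)*S(z) + (-3))/((2)*S(z) + (-3)). Multiply numerator and denominator by 2*z - 1:
  numerator:   (1)*(-z + 2) + (-3)*(2*z - 1) = -7*z + 5
  denominator: (2)*(-z + 2) + (-3)*(2*z - 1) = -8*z + 7
(T ∘ S)(z) = (-7*z + 5)/(-8*z + 7) = (7*z - 5)/(8*z - 7)

Final answer: (7*z - 5)/(8*z - 7)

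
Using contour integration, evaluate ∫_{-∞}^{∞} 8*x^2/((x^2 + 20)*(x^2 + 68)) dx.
Let f(z) = 8*z^2/((z^2 + 20)*(z^2 + 68)). The denominator has no real zeros and deg Q - deg P = 2 ≥ 2, so the integral of f over the upper semicircle |z| = R tends to 0 as R → ∞. Closing the contour in the upper half-plane,
  ∫_{-∞}^{∞} f(x) dx = 2πi · Σ Res(f, z_k)  over the poles with Im z_k > 0.

Zeros of the denominator: z^2 + 68 = 0 gives z = ±2*sqrt(17)*I; z^2 + 20 = 0 gives z = ±2*sqrt(5)*I.
Upper half-plane: z = 2*sqrt(17)*I, z = 2*sqrt(5)*I (simple).

Each pole is a simple zero of Q(z) = z^4 + 88*z^2 + 1360, so Res(f, z₀) = P(z₀)/Q'(z₀) with P(z) = 8*z^2, Q'(z) = 4*z^3 + 176*z:
  Res(f, 2*sqrt(17)*I) = (-544)/(-192*sqrt(17)*I) = -sqrt(17)*I/6
  Res(f, 2*sqrt(5)*I) = (-160)/(192*sqrt(5)*I) = sqrt(5)*I/6

Sum of residues: I*(-sqrt(17) + sqrt(5))/6
∫_{-∞}^{∞} f(x) dx = 2πi · (I*(-sqrt(17) + sqrt(5))/6) = pi*(-sqrt(5) + sqrt(17))/3

Final answer: pi*(-sqrt(5) + sqrt(17))/3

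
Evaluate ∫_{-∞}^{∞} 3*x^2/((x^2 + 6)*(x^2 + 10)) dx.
Let f(z) = 3*z^2/((z^2 + 6)*(z^2 + 10)). The denominator has no real zeros and deg Q - deg P = 2 ≥ 2, so the integral of f over the upper semicircle |z| = R tends to 0 as R → ∞. Closing the contour in the upper half-plane,
  ∫_{-∞}^{∞} f(x) dx = 2πi · Σ Res(f, z_k)  over the poles with Im z_k > 0.

Zeros of the denominator: z^2 + 6 = 0 gives z = ±sqrt(6)*I; z^2 + 10 = 0 gives z = ±sqrt(10)*I.
Upper half-plane: z = sqrt(10)*I, z = sqrt(6)*I (simple).

Each pole is a simple zero of Q(z) = z^4 + 16*z^2 + 60, so Res(f, z₀) = P(z₀)/Q'(z₀) with P(z) = 3*z^2, Q'(z) = 4*z^3 + 32*z:
  Res(f, sqrt(10)*I) = (-30)/(-8*sqrt(10)*I) = -3*sqrt(10)*I/8
  Res(f, sqrt(6)*I) = (-18)/(8*sqrt(6)*I) = 3*sqrt(6)*I/8

Sum of residues: 3*I*(-sqrt(10) + sqrt(6))/8
∫_{-∞}^{∞} f(x) dx = 2πi · (3*I*(-sqrt(10) + sqrt(6))/8) = 3*pi*(-sqrt(6) + sqrt(10))/4

Final answer: 3*pi*(-sqrt(6) + sqrt(10))/4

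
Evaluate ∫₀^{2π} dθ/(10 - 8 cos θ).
Call the integral J. The integrand is 2π-periodic and we integrate over a full period, so shifting θ does not change the value (θ → θ + π flips the sign of the trig term). Hence
  J = ∫₀^{2π} dθ/(10 + 8 cos θ).
Put z = e^{iθ}: then cos θ = (z + 1/z)/2, dθ = dz/(iz), and z runs once counterclockwise around |z| = 1:
  J = ∮_{|z|=1} 1/(10 + 8*(z + 1/z)/2) · dz/(iz) = (2/i) ∮_{|z|=1} dz/(8*z^2 + 20*z + 8).
The roots of 8*z^2 + 20*z + 8 are z = (-10 ± sqrt(10^2 - 8^2))/8, with sqrt(36) = 6; their product is 1, so only z₊ = -1/2 lies inside the unit circle (z₋ = -2 lies outside).
z₊ is a simple zero of q(z) = 8*z^2 + 20*z + 8, so Res(1/q, z₊) = 1/q'(z₊) with q'(z) = 16*z + 20; and q'(z₊) = 8*(z₊ - z₋) = 12.
Therefore J = (2/i) · 2πi · 1/(12) = 2*pi/(6) = pi/3

Final answer: pi/3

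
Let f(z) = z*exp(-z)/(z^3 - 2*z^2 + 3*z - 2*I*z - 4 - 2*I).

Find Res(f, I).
Write f(z) = P(z)/Q(z) with P(z) = z*exp(-z) and Q(z) = z^3 - 2*z^2 + 3*z - 2*I*z - 4 - 2*I.
The denominator factors as Q(z) = (z + 2*I)*(z - I)*(z - 2 - I), so z = I is a simple zero of Q and P is analytic there; z = I is therefore a simple pole and
  Res(f, z₀) = P(z₀)/Q'(z₀).

Q'(z) = 3*z^2 - 4*z + 3 - 2*I, so Q'(I) = -6*I.
P(I) = I*exp(-I).

Res(f, I) = (I*exp(-I))/(-6*I) = -exp(-I)/6

Final answer: -exp(-I)/6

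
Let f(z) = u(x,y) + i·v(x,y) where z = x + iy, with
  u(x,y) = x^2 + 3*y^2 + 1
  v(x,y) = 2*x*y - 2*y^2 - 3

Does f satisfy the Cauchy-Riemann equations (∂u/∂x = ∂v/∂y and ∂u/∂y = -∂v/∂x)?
∂u/∂x = 2*x
∂v/∂y = 2*x - 4*y
∂u/∂y = 6*y
∂v/∂x = 2*y
∂u/∂x ≠ ∂v/∂y and ∂u/∂y ≠ -∂v/∂x; the Cauchy-Riemann equations are not satisfied, so f is not analytic.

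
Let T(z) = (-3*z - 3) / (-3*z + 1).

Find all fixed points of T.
T(z) = z means -3*z - 3 = z*(-3*z + 1), i.e.
  -3*z^2 + 4*z + 3 = 0.
Discriminant: (4)^2 - 4*(-3)*(3) = 52, so the roots are real.
  z = (-4 ± sqrt(52))/(2*(-3))
Fixed points: {2/3 - sqrt(13)/3, 2/3 + sqrt(13)/3}

Final answer: {2/3 - sqrt(13)/3, 2/3 + sqrt(13)/3}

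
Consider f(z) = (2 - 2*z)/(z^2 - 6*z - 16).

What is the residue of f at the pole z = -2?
Write f(z) = P(z)/Q(z) with P(z) = 2 - 2*z and Q(z) = z^2 - 6*z - 16.
The denominator factors as Q(z) = (z - 8)*(z + 2), so z = -2 is a simple zero of Q and P is analytic there; z = -2 is therefore a simple pole and
  Res(f, z₀) = P(z₀)/Q'(z₀).

Q'(z) = 2*z - 6, so Q'(-2) = -10.
P(-2) = 6.

Res(f, -2) = (6)/(-10) = -3/5

Final answer: -3/5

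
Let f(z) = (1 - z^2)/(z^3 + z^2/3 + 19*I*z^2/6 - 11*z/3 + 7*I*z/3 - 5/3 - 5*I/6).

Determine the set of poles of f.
The singularities of f are the zeros of the denominator. Factoring,
  z^3 + z^2/3 + 19*I*z^2/6 - 11*z/3 + 7*I*z/3 - 5/3 - 5*I/6 = (z - 1 + 2*I)*(z + 1 + I/2)*(z + 1/3 + 2*I/3)
so the candidates are z = 1 - 2*I, z = -1 - I/2, z = -1/3 - 2*I/3.

Check the numerator P(z) = 1 - z^2 at each one:
  P(1 - 2*I) = 4 + 4*I ≠ 0, so z = 1 - 2*I is a (simple) pole.
  P(-1 - I/2) = 1/4 - I ≠ 0, so z = -1 - I/2 is a (simple) pole.
  P(-1/3 - 2*I/3) = 4/3 - 4*I/9 ≠ 0, so z = -1/3 - 2*I/3 is a (simple) pole.

Poles of f: {-1 - I/2, -1/3 - 2*I/3, 1 - 2*I}

Final answer: {-1 - I/2, -1/3 - 2*I/3, 1 - 2*I}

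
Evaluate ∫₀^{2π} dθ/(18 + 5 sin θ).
Call the integral J. The integrand is 2π-periodic and we integrate over a full period, so shifting θ does not change the value (θ → θ + π/2 turns sin θ into cos θ). Hence
  J = ∫₀^{2π} dθ/(18 + 5 cos θ).
Put z = e^{iθ}: then cos θ = (z + 1/z)/2, dθ = dz/(iz), and z runs once counterclockwise around |z| = 1:
  J = ∮_{|z|=1} 1/(18 + 5*(z + 1/z)/2) · dz/(iz) = (2/i) ∮_{|z|=1} dz/(5*z^2 + 36*z + 5).
The roots of 5*z^2 + 36*z + 5 are z = (-18 ± sqrt(18^2 - 5^2))/5, with sqrt(299) = sqrt(299); their product is 1, so only z₊ = -18/5 + sqrt(299)/5 lies inside the unit circle (z₋ = -18/5 - sqrt(299)/5 lies outside).
z₊ is a simple zero of q(z) = 5*z^2 + 36*z + 5, so Res(1/q, z₊) = 1/q'(z₊) with q'(z) = 10*z + 36; and q'(z₊) = 5*(z₊ - z₋) = 2*sqrt(299).
Therefore J = (2/i) · 2πi · 1/(2*sqrt(299)) = 2*pi/(sqrt(299)) = 2*sqrt(299)*pi/299

Final answer: 2*sqrt(299)*pi/299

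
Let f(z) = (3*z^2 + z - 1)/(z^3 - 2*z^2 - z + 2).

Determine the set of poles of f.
The singularities of f are the zeros of the denominator. Factoring,
  z^3 - 2*z^2 - z + 2 = (z - 1)*(z + 1)*(z - 2)
so the candidates are z = 1, z = -1, z = 2.

Check the numerator P(z) = 3*z^2 + z - 1 at each one:
  P(1) = 3 ≠ 0, so z = 1 is a (simple) pole.
  P(-1) = 1 ≠ 0, so z = -1 is a (simple) pole.
  P(2) = 13 ≠ 0, so z = 2 is a (simple) pole.

Poles of f: {-1, 1, 2}

Final answer: {-1, 1, 2}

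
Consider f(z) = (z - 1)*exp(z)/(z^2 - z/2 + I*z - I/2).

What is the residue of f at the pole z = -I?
Write f(z) = P(z)/Q(z) with P(z) = (z - 1)*exp(z) and Q(z) = z^2 - z/2 + I*z - I/2.
The denominator factors as Q(z) = (z + I)*(z - 1/2), so z = -I is a simple zero of Q and P is analytic there; z = -I is therefore a simple pole and
  Res(f, z₀) = P(z₀)/Q'(z₀).

Q'(z) = 2*z - 1/2 + I, so Q'(-I) = -1/2 - I.
P(-I) = (-1 - I)*exp(-I).

Res(f, -I) = ((-1 - I)*exp(-I))/(-1/2 - I) = (6/5 - 2*I/5)*exp(-I)

Final answer: (6/5 - 2*I/5)*exp(-I)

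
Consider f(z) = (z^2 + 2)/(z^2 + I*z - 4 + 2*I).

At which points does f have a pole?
The singularities of f are the zeros of the denominator. Factoring,
  z^2 + I*z - 4 + 2*I = (z - 2 + I)*(z + 2)
so the candidates are z = 2 - I, z = -2.

Check the numerator P(z) = z^2 + 2 at each one:
  P(2 - I) = 5 - 4*I ≠ 0, so z = 2 - I is a (simple) pole.
  P(-2) = 6 ≠ 0, so z = -2 is a (simple) pole.

Poles of f: {-2, 2 - I}

Final answer: {-2, 2 - I}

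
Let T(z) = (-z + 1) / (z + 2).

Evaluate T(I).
Substitute z = I:
  numerator:   -(I) + 1 = 1 - I
  denominator: (I) + 2 = 2 + I
T(I) = (1 - I)/(2 + I); multiplying numerator and denominator by the conjugate 2 - I gives (1 - 3*I)/5 = 1/5 - 3*I/5

Final answer: 1/5 - 3*I/5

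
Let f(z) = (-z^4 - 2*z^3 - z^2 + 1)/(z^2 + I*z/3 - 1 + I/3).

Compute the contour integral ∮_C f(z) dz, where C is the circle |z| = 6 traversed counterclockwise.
By the residue theorem, ∮_C f(z) dz = 2πi · (sum of the residues of f at the poles inside |z| = 6).

The denominator factors as (z + 1)*(z - 1 + I/3), so the singularities of f are simple poles at z = -1, z = 1 - I/3.
  |-1|² = 1 < 36 = 6², so this pole is inside the contour.
  |1 - I/3|² = 10/9 < 36 = 6², so this pole is inside the contour.

With P(z) = -z^4 - 2*z^3 - z^2 + 1 and Q(z) = z^2 + I*z/3 - 1 + I/3, each pole is simple, so Res(f, z₀) = P(z₀)/Q'(z₀) with Q'(z) = 2*z + I/3.
  Res(f, -1) = P(-1)/Q'(-1) = (1)/(-2 + I/3) = -18/37 - 3*I/37
  Res(f, 1 - I/3) = P(1 - I/3)/Q'(1 - I/3) = (-127/81 + 34*I/9)/(2 - I/3) = -356/333 + 1709*I/999

Sum of residues inside C: -14/9 + 44*I/27
∮_C f(z) dz = 2πi · (-14/9 + 44*I/27) = pi*(-88/27 - 28*I/9)

Final answer: pi*(-88/27 - 28*I/9)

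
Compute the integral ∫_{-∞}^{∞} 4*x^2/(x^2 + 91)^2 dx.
2*sqrt(91)*pi/91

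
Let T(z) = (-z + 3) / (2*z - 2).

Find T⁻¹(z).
(2*z + 3)/(2*z + 1)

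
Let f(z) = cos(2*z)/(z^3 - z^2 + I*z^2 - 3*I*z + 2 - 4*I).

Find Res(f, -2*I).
(-8/65 - I/65)*cosh(4)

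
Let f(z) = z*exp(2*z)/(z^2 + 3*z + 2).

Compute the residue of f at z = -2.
Write f(z) = P(z)/Q(z) with P(z) = z*exp(2*z) and Q(z) = z^2 + 3*z + 2.
The denominator factors as Q(z) = (z + 1)*(z + 2), so z = -2 is a simple zero of Q and P is analytic there; z = -2 is therefore a simple pole and
  Res(f, z₀) = P(z₀)/Q'(z₀).

Q'(z) = 2*z + 3, so Q'(-2) = -1.
P(-2) = -2*exp(-4).

Res(f, -2) = (-2*exp(-4))/(-1) = 2*exp(-4)

Final answer: 2*exp(-4)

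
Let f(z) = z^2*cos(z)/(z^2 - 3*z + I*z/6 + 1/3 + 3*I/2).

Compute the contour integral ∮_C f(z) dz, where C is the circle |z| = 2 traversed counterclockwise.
By the residue theorem, ∮_C f(z) dz = 2πi · (sum of the residues of f at the poles inside |z| = 2).

The denominator factors as (z - 3 + 2*I/3)*(z - I/2), so the singularities of f are simple poles at z = 3 - 2*I/3, z = I/2.
  |3 - 2*I/3|² = 85/9 > 4 = 2², so this pole is outside the contour.
  |I/2|² = 1/4 < 4 = 2², so this pole is inside the contour.

With P(z) = z^2*cos(z) and Q(z) = z^2 - 3*z + I*z/6 + 1/3 + 3*I/2, each pole is simple, so Res(f, z₀) = P(z₀)/Q'(z₀) with Q'(z) = 2*z - 3 + I/6.
  Res(f, I/2) = P(I/2)/Q'(I/2) = (-cosh(1/2)/4)/(-3 + 7*I/6) = (27/373 + 21*I/746)*cosh(1/2)

∮_C f(z) dz = 2πi · ((27/373 + 21*I/746)*cosh(1/2)) = pi*(-21/373 + 54*I/373)*cosh(1/2)

Final answer: pi*(-21/373 + 54*I/373)*cosh(1/2)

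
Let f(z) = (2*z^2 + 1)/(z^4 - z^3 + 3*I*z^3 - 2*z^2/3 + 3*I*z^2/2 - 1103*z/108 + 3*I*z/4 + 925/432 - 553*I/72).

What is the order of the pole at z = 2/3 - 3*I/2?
Factor the denominator:
  z^4 - z^3 + 3*I*z^3 - 2*z^2/3 + 3*I*z^2/2 - 1103*z/108 + 3*I*z/4 + 925/432 - 553*I/72 = (z - 2/3 + 3*I/2)^3*(z + 1 - 3*I/2)

The numerator P(z) = 2*z^2 + 1 has P(2/3 - 3*I/2) = -47/18 - 4*I ≠ 0, so no factor of (z - 2/3 + 3*I/2) cancels.
Near z = 2/3 - 3*I/2 we can therefore write f(z) = g(z)/(z - 2/3 + 3*I/2)^3 with g analytic at 2/3 - 3*I/2 and g(2/3 - 3*I/2) ≠ 0 (g is the numerator divided by the remaining denominator factors).

Hence z = 2/3 - 3*I/2 is a pole of order 3.

Final answer: 3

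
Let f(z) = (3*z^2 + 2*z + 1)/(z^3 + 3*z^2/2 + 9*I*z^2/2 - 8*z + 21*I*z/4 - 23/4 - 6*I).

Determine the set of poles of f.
The singularities of f are the zeros of the denominator. Factoring,
  z^3 + 3*z^2/2 + 9*I*z^2/2 - 8*z + 21*I*z/4 - 23/4 - 6*I = (z - 1 + 3*I/2)*(z + 2 + I)*(z + 1/2 + 2*I)
so the candidates are z = 1 - 3*I/2, z = -2 - I, z = -1/2 - 2*I.

Check the numerator P(z) = 3*z^2 + 2*z + 1 at each one:
  P(1 - 3*I/2) = -3/4 - 12*I ≠ 0, so z = 1 - 3*I/2 is a (simple) pole.
  P(-2 - I) = 6 + 10*I ≠ 0, so z = -2 - I is a (simple) pole.
  P(-1/2 - 2*I) = -45/4 + 2*I ≠ 0, so z = -1/2 - 2*I is a (simple) pole.

Poles of f: {-2 - I, -1/2 - 2*I, 1 - 3*I/2}

Final answer: {-2 - I, -1/2 - 2*I, 1 - 3*I/2}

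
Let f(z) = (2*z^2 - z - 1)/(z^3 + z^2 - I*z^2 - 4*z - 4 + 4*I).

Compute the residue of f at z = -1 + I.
1/2 + I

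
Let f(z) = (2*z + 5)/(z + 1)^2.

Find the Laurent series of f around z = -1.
3/(z + 1)^2 + 2/(z + 1)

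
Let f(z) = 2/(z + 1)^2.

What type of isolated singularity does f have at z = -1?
pole of order 2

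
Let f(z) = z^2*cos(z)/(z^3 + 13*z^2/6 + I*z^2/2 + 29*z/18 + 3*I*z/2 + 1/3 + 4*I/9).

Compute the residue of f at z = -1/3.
Write f(z) = P(z)/Q(z) with P(z) = z^2*cos(z) and Q(z) = z^3 + 13*z^2/6 + I*z^2/2 + 29*z/18 + 3*I*z/2 + 1/3 + 4*I/9.
The denominator factors as Q(z) = (z + 3/2 - I/2)*(z + 1/3 + I)*(z + 1/3), so z = -1/3 is a simple zero of Q and P is analytic there; z = -1/3 is therefore a simple pole and
  Res(f, z₀) = P(z₀)/Q'(z₀).

Q'(z) = 3*z^2 + 13*z/3 + I*z + 29/18 + 3*I/2, so Q'(-1/3) = 1/2 + 7*I/6.
P(-1/3) = cos(1/3)/9.

Res(f, -1/3) = (cos(1/3)/9)/(1/2 + 7*I/6) = (1/29 - 7*I/87)*cos(1/3)

Final answer: (1/29 - 7*I/87)*cos(1/3)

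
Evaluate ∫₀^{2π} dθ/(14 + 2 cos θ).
Let J = ∫₀^{2π} dθ/(14 + 2 cos θ).
Put z = e^{iθ}: then cos θ = (z + 1/z)/2, dθ = dz/(iz), and z runs once counterclockwise around |z| = 1:
  J = ∮_{|z|=1} 1/(14 + 2*(z + 1/z)/2) · dz/(iz) = (2/i) ∮_{|z|=1} dz/(2*z^2 + 28*z + 2).
The roots of 2*z^2 + 28*z + 2 are z = (-14 ± sqrt(14^2 - 2^2))/2, with sqrt(192) = 8*sqrt(3); their product is 1, so only z₊ = -7 + 4*sqrt(3) lies inside the unit circle (z₋ = -7 - 4*sqrt(3) lies outside).
z₊ is a simple zero of q(z) = 2*z^2 + 28*z + 2, so Res(1/q, z₊) = 1/q'(z₊) with q'(z) = 4*z + 28; and q'(z₊) = 2*(z₊ - z₋) = 16*sqrt(3).
Therefore J = (2/i) · 2πi · 1/(16*sqrt(3)) = 2*pi/(8*sqrt(3)) = sqrt(3)*pi/12

Final answer: sqrt(3)*pi/12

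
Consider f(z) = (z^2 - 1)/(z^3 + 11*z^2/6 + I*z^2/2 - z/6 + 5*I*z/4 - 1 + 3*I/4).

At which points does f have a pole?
The singularities of f are the zeros of the denominator. Factoring,
  z^3 + 11*z^2/6 + I*z^2/2 - z/6 + 5*I*z/4 - 1 + 3*I/4 = (z - 2/3 + I/2)*(z + 1)*(z + 3/2)
so the candidates are z = 2/3 - I/2, z = -1, z = -3/2.

Check the numerator P(z) = z^2 - 1 at each one:
  P(2/3 - I/2) = -29/36 - 2*I/3 ≠ 0, so z = 2/3 - I/2 is a (simple) pole.
  P(-1) = 0, so the factor (z + 1) cancels and z = -1 is only a removable singularity, not a pole.
  P(-3/2) = 5/4 ≠ 0, so z = -3/2 is a (simple) pole.

Poles of f: {-3/2, 2/3 - I/2}

Final answer: {-3/2, 2/3 - I/2}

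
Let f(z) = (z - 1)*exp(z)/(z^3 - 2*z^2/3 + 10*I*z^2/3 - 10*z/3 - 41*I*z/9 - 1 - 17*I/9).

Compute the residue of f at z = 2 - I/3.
(249/3625 - 318*I/3625)*exp(2 - I/3)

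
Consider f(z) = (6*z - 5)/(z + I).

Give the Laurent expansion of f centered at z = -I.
Put w = z - (-I), i.e. z = w - I. The denominator is w, so it suffices to rewrite the numerator in powers of w.

P(z) = 6*z - 5
P(w - I) = -5 - 6*I + 6*w

Dividing each term by w:
  f = (-5 - 6*I)/w + 6

Substituting back w = z + I:
  f(z) = (-5 - 6*I)/(z + I) + 6

The series is finite because the numerator is a polynomial; the negative powers form the principal part, and the coefficient of 1/(z + I) gives Res(f, -I) = -5 - 6*I.

Final answer: (-5 - 6*I)/(z + I) + 6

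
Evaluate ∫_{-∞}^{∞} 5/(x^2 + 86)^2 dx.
Let f(z) = 5/(z^2 + 86)^2. The denominator has no real zeros and deg Q - deg P = 4 ≥ 2, so the integral of f over the upper semicircle |z| = R tends to 0 as R → ∞. Closing the contour in the upper half-plane,
  ∫_{-∞}^{∞} f(x) dx = 2πi · Σ Res(f, z_k)  over the poles with Im z_k > 0.

Zeros of the denominator: z^2 + 86 = 0 gives z = ±sqrt(86)*I.
Upper half-plane: z = sqrt(86)*I (a pole of order 2).

Write f(z) = g(z)/(z - sqrt(86)*I)^2 with g(z) = 5/(z + sqrt(86)*I)^2. For a double pole, Res(f, z₀) = g'(z₀):
  g'(z) = -10/(z + sqrt(86)*I)^3
  Res(f, sqrt(86)*I) = g'(sqrt(86)*I) = -5*sqrt(86)*I/29584

∫_{-∞}^{∞} f(x) dx = 2πi · (-5*sqrt(86)*I/29584) = 5*sqrt(86)*pi/14792

Final answer: 5*sqrt(86)*pi/14792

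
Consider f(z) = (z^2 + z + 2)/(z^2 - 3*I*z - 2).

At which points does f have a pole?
The singularities of f are the zeros of the denominator. Factoring,
  z^2 - 3*I*z - 2 = (z - I)*(z - 2*I)
so the candidates are z = I, z = 2*I.

Check the numerator P(z) = z^2 + z + 2 at each one:
  P(I) = 1 + I ≠ 0, so z = I is a (simple) pole.
  P(2*I) = -2 + 2*I ≠ 0, so z = 2*I is a (simple) pole.

Poles of f: {I, 2*I}

Final answer: {I, 2*I}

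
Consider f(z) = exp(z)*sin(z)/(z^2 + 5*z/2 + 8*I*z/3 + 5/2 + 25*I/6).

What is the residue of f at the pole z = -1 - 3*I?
(-18/409 - 120*I/409)*exp(-1 - 3*I)*sin(1 + 3*I)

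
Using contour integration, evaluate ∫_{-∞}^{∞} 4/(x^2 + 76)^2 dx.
sqrt(19)*pi/1444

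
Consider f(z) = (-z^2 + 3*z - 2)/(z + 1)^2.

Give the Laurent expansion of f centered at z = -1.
Put w = z - (-1), i.e. z = w - 1. The denominator is w^2, so it suffices to rewrite the numerator in powers of w.

P(z) = -z^2 + 3*z - 2
P(w - 1) = -6 + 5*w - w^2

Dividing each term by w^2:
  f = -6/w^2 + 5/w - 1

Substituting back w = z + 1:
  f(z) = -6/(z + 1)^2 + 5/(z + 1) - 1

The series is finite because the numerator is a polynomial; the negative powers form the principal part, and the coefficient of 1/(z + 1) gives Res(f, -1) = 5.

Final answer: -6/(z + 1)^2 + 5/(z + 1) - 1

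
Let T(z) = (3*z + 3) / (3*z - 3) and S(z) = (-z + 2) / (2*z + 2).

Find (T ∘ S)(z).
(T ∘ S)(z) = T(S(z)) = ((3)*S(z) + (3))/((3)*S(z) + (-3)). Multiply numerator and denominator by 2*z + 2:
  numerator:   (3)*(-z + 2) + (3)*(2*z + 2) = 3*z + 12
  denominator: (3)*(-z + 2) + (-3)*(2*z + 2) = -9*z
(T ∘ S)(z) = (3*z + 12)/(-9*z) = (-z - 4)/(3*z)

Final answer: (-z - 4)/(3*z)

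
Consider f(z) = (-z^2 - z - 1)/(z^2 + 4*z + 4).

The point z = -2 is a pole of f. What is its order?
Factor the denominator:
  z^2 + 4*z + 4 = (z + 2)^2

The numerator P(z) = -z^2 - z - 1 has P(-2) = -3 ≠ 0, so no factor of (z + 2) cancels.
Near z = -2 we can therefore write f(z) = g(z)/(z + 2)^2 with g analytic at -2 and g(-2) ≠ 0 (g is just the numerator).

Hence z = -2 is a pole of order 2.

Final answer: 2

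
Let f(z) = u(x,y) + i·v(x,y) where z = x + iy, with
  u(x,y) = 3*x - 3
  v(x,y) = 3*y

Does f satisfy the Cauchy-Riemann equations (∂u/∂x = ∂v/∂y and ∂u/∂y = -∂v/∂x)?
∂u/∂x = 3
∂v/∂y = 3
∂u/∂y = 0
∂v/∂x = 0
∂u/∂x = ∂v/∂y and ∂u/∂y = -∂v/∂x hold identically; f is analytic.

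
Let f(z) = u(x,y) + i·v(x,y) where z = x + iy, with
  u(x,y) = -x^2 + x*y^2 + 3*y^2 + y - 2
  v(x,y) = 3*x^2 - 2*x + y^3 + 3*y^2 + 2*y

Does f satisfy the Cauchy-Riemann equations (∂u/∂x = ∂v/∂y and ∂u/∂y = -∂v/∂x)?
∂u/∂x = -2*x + y^2
∂v/∂y = 3*y^2 + 6*y + 2
∂u/∂y = 2*x*y + 6*y + 1
∂v/∂x = 6*x - 2
∂u/∂x ≠ ∂v/∂y and ∂u/∂y ≠ -∂v/∂x; the Cauchy-Riemann equations are not satisfied, so f is not analytic.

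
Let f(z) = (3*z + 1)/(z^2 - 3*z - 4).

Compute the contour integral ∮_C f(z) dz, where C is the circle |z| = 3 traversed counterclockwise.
4*I*pi/5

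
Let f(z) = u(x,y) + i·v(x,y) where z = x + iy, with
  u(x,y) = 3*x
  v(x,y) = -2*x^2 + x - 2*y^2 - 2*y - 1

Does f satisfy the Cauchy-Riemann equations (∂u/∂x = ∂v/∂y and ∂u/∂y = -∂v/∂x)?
∂u/∂x = 3
∂v/∂y = -4*y - 2
∂u/∂y = 0
∂v/∂x = 1 - 4*x
∂u/∂x ≠ ∂v/∂y and ∂u/∂y ≠ -∂v/∂x; the Cauchy-Riemann equations are not satisfied, so f is not analytic.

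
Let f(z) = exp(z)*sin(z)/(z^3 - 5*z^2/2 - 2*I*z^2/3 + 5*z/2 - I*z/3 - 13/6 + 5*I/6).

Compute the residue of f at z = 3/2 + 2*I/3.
Write f(z) = P(z)/Q(z) with P(z) = exp(z)*sin(z) and Q(z) = z^3 - 5*z^2/2 - 2*I*z^2/3 + 5*z/2 - I*z/3 - 13/6 + 5*I/6.
The denominator factors as Q(z) = (z + I)*(z - 1 - I)*(z - 3/2 - 2*I/3), so z = 3/2 + 2*I/3 is a simple zero of Q and P is analytic there; z = 3/2 + 2*I/3 is therefore a simple pole and
  Res(f, z₀) = P(z₀)/Q'(z₀).

Q'(z) = 3*z^2 - 5*z - 4*I*z/3 + 5/2 - I/3, so Q'(3/2 + 2*I/3) = 47/36 + I/3.
P(3/2 + 2*I/3) = exp(3/2 + 2*I/3)*sin(3/2 + 2*I/3).

Res(f, 3/2 + 2*I/3) = (exp(3/2 + 2*I/3)*sin(3/2 + 2*I/3))/(47/36 + I/3) = (1692/2353 - 432*I/2353)*exp(3/2 + 2*I/3)*sin(3/2 + 2*I/3)

Final answer: (1692/2353 - 432*I/2353)*exp(3/2 + 2*I/3)*sin(3/2 + 2*I/3)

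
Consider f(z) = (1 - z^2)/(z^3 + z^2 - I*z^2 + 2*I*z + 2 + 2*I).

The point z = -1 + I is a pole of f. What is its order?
Factor the denominator:
  z^3 + z^2 - I*z^2 + 2*I*z + 2 + 2*I = (z + 1 - I)^2*(z - 1 + I)

The numerator P(z) = 1 - z^2 has P(-1 + I) = 1 + 2*I ≠ 0, so no factor of (z + 1 - I) cancels.
Near z = -1 + I we can therefore write f(z) = g(z)/(z + 1 - I)^2 with g analytic at -1 + I and g(-1 + I) ≠ 0 (g is the numerator divided by the remaining denominator factors).

Hence z = -1 + I is a pole of order 2.

Final answer: 2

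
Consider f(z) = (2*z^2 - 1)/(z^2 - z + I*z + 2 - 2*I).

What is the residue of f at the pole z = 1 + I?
Write f(z) = P(z)/Q(z) with P(z) = 2*z^2 - 1 and Q(z) = z^2 - z + I*z + 2 - 2*I.
The denominator factors as Q(z) = (z + 2*I)*(z - 1 - I), so z = 1 + I is a simple zero of Q and P is analytic there; z = 1 + I is therefore a simple pole and
  Res(f, z₀) = P(z₀)/Q'(z₀).

Q'(z) = 2*z - 1 + I, so Q'(1 + I) = 1 + 3*I.
P(1 + I) = -1 + 4*I.

Res(f, 1 + I) = (-1 + 4*I)/(1 + 3*I) = 11/10 + 7*I/10

Final answer: 11/10 + 7*I/10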